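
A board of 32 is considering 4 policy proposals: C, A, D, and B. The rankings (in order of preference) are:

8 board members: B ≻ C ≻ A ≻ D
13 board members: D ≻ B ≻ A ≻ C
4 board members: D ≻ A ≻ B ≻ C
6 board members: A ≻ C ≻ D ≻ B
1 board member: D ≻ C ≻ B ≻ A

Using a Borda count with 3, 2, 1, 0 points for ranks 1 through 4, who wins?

C: 8·2 + 13·0 + 4·0 + 6·2 + 1·2 = 30
A: 8·1 + 13·1 + 4·2 + 6·3 + 1·0 = 47
D: 8·0 + 13·3 + 4·3 + 6·1 + 1·3 = 60
B: 8·3 + 13·2 + 4·1 + 6·0 + 1·1 = 55
D has the highest Borda score (60).

D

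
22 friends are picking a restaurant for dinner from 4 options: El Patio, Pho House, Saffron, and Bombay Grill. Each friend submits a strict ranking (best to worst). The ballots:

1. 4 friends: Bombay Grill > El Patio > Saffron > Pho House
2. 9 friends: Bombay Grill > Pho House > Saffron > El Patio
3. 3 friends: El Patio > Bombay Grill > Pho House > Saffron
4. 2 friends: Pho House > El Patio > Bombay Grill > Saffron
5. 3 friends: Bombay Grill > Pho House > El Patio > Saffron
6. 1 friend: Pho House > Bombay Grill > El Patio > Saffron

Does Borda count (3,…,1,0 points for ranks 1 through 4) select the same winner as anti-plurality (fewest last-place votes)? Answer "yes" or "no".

Borda — scores: El Patio 25, Pho House 36, Saffron 13, Bombay Grill 58. Winner: Bombay Grill.
Anti-plurality — last-place votes: El Patio 9, Pho House 4, Saffron 9, Bombay Grill 0. Winner: Bombay Grill.
The two methods agree.

yes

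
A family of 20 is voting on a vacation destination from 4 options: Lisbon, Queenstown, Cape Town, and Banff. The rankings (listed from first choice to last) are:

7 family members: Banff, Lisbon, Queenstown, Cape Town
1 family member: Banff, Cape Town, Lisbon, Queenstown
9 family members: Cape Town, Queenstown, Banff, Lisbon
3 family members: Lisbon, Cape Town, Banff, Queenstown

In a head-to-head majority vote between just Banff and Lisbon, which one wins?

Banff

Voters preferring Banff to Lisbon: 17; preferring Lisbon to Banff: 3.
Banff wins the head-to-head.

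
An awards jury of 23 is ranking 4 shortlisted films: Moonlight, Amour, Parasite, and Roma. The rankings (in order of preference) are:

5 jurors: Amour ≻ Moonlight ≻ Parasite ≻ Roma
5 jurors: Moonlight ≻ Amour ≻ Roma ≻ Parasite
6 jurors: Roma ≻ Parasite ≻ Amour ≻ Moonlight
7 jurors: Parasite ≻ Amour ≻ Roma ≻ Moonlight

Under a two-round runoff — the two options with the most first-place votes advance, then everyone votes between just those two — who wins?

Round 1 first-place votes: Moonlight 5, Amour 5, Parasite 7, Roma 6.
Parasite and Roma advance.
Runoff: Parasite is preferred to Roma by 12 voters; Roma by 11.
Parasite wins the runoff.

Parasite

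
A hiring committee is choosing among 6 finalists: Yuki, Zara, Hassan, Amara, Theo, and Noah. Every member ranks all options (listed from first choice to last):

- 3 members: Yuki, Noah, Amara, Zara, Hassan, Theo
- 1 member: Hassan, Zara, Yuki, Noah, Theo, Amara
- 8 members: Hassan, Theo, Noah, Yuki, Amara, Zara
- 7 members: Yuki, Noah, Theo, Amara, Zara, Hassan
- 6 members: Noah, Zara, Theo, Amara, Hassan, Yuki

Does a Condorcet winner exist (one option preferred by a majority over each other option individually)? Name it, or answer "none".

Noah vs Yuki: 14–11 for Noah.
Noah vs Zara: 24–1 for Noah.
Noah vs Hassan: 16–9 for Noah.
Noah vs Amara: 25–0 for Noah.
Noah vs Theo: 17–8 for Noah.
Noah beats every other option head-to-head.

Noah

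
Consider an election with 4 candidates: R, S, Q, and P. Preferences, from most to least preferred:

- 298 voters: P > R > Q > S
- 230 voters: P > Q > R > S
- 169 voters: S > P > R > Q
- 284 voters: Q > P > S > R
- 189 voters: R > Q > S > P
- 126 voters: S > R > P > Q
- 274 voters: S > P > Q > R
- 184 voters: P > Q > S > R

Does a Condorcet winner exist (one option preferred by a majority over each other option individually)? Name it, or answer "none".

P vs R: 1439–315 for P.
P vs S: 996–758 for P.
P vs Q: 1281–473 for P.
P beats every other option head-to-head.

P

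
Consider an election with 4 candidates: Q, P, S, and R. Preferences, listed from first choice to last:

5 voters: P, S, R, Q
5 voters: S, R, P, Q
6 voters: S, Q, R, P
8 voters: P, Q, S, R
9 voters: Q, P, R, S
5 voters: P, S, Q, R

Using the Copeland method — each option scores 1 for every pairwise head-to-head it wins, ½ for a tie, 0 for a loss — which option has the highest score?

P

Q: beats R; loses to P and S → score 1.
P: beats Q, S, and R → score 3.
S: beats Q and R; loses to P → score 2.
R: loses to Q, P, and S → score 0.
P has the best pairwise record.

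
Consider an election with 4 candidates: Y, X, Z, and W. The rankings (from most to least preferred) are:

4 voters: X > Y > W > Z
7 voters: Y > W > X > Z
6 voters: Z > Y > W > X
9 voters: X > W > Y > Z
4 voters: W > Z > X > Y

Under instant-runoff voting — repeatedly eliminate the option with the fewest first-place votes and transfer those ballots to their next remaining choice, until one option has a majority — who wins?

Round 1: Y 7, X 13, Z 6, W 4. Eliminate W.
Round 2: Y 7, X 13, Z 10. Eliminate Y.
Round 3: X 20, Z 10. X has a majority.

X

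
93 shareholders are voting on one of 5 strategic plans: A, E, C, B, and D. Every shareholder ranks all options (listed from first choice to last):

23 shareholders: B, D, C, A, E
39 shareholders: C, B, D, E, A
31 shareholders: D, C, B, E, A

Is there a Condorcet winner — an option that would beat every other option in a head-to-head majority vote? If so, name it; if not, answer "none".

none

Checking pairwise contests:
E beats A 70–23.
C beats E 93–0.
D beats C 54–39.
C beats B 70–23.
B beats D 62–31.
Every option loses at least one head-to-head, so there is no Condorcet winner.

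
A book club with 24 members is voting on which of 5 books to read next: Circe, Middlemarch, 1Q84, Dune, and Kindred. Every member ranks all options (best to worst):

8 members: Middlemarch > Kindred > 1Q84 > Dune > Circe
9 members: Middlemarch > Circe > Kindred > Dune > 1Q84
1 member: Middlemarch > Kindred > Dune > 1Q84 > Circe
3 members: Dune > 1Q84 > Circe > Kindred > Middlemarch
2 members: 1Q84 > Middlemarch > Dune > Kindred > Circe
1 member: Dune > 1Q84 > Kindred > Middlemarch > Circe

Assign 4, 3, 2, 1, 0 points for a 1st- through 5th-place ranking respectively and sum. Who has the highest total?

Circe: 8·0 + 9·3 + 1·0 + 3·2 + 2·0 + 1·0 = 33
Middlemarch: 8·4 + 9·4 + 1·4 + 3·0 + 2·3 + 1·1 = 79
1Q84: 8·2 + 9·0 + 1·1 + 3·3 + 2·4 + 1·3 = 37
Dune: 8·1 + 9·1 + 1·2 + 3·4 + 2·2 + 1·4 = 39
Kindred: 8·3 + 9·2 + 1·3 + 3·1 + 2·1 + 1·2 = 52
Middlemarch has the highest Borda score (79).

Middlemarch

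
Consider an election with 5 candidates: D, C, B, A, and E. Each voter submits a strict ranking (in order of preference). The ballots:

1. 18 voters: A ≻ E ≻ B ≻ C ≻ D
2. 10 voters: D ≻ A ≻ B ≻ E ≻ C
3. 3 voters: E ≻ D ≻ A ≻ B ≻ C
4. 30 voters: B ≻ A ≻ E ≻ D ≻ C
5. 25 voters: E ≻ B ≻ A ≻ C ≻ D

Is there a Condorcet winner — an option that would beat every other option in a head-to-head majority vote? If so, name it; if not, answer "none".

none

Checking pairwise contests:
B beats D 73–13.
B beats C 86–0.
E beats B 46–40.
B beats A 55–31.
A beats E 58–28.
Every option loses at least one head-to-head, so there is no Condorcet winner.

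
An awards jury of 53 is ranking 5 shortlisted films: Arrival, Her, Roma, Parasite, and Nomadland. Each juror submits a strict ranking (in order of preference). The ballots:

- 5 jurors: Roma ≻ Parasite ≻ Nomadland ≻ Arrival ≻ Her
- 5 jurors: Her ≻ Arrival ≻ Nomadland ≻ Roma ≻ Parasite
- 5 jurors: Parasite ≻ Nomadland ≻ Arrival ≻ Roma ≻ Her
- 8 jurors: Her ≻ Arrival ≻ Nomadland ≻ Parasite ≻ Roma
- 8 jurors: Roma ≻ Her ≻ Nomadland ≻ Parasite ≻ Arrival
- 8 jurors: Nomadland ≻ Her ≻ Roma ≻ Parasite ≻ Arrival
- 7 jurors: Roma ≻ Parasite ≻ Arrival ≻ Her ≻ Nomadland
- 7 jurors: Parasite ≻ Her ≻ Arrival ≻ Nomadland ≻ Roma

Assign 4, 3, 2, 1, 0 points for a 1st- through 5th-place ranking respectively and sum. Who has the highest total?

Her

Arrival: 5·1 + 5·3 + 5·2 + 8·3 + 8·0 + 8·0 + 7·2 + 7·2 = 82
Her: 5·0 + 5·4 + 5·0 + 8·4 + 8·3 + 8·3 + 7·1 + 7·3 = 128
Roma: 5·4 + 5·1 + 5·1 + 8·0 + 8·4 + 8·2 + 7·4 + 7·0 = 106
Parasite: 5·3 + 5·0 + 5·4 + 8·1 + 8·1 + 8·1 + 7·3 + 7·4 = 108
Nomadland: 5·2 + 5·2 + 5·3 + 8·2 + 8·2 + 8·4 + 7·0 + 7·1 = 106
Her has the highest Borda score (128).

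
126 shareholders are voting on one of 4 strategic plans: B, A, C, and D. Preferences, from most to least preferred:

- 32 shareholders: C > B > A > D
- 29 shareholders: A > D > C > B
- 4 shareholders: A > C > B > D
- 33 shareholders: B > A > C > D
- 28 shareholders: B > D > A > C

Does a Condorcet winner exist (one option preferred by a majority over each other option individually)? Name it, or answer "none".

Checking pairwise contests:
C beats B 65–61.
B beats A 93–33.
A beats C 94–32.
B beats D 97–29.
Every option loses at least one head-to-head, so there is no Condorcet winner.

none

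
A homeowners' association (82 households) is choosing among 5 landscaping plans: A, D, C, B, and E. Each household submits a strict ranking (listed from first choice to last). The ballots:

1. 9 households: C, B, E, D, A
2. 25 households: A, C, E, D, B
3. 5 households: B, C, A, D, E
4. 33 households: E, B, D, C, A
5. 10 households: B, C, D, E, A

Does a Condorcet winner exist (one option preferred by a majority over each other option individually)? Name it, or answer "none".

Checking pairwise contests:
D beats A 52–30.
C beats D 49–33.
B beats C 48–34.
E beats B 58–24.
C beats E 49–33.
Every option loses at least one head-to-head, so there is no Condorcet winner.

none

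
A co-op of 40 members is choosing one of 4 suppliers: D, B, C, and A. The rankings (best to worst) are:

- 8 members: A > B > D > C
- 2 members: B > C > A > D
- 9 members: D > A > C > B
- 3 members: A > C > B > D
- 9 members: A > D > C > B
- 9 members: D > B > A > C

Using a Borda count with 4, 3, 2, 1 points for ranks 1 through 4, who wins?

A

D: 8·2 + 2·1 + 9·4 + 3·1 + 9·3 + 9·4 = 120
B: 8·3 + 2·4 + 9·1 + 3·2 + 9·1 + 9·3 = 83
C: 8·1 + 2·3 + 9·2 + 3·3 + 9·2 + 9·1 = 68
A: 8·4 + 2·2 + 9·3 + 3·4 + 9·4 + 9·2 = 129
A has the highest Borda score (129).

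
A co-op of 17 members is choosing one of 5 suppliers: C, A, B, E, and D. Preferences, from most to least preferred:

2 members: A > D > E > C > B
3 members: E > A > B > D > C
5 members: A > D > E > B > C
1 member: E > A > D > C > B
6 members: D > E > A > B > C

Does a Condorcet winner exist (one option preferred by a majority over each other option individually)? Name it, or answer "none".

none

Checking pairwise contests:
A beats C 17–0.
E beats A 10–7.
A beats B 17–0.
D beats E 13–4.
A beats D 11–6.
Every option loses at least one head-to-head, so there is no Condorcet winner.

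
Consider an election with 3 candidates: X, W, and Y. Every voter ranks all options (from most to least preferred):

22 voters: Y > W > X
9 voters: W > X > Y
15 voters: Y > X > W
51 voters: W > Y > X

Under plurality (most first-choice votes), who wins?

First-place votes: X 0, W 60, Y 37.
W has the most first-place votes.

W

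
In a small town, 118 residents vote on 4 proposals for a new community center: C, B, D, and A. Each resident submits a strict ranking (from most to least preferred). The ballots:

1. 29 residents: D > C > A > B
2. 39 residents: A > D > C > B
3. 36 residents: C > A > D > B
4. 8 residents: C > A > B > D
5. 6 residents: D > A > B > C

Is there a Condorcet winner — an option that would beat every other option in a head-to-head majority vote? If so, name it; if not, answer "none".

Checking pairwise contests:
D beats C 74–44.
C beats B 112–6.
A beats D 83–35.
C beats A 73–45.
Every option loses at least one head-to-head, so there is no Condorcet winner.

none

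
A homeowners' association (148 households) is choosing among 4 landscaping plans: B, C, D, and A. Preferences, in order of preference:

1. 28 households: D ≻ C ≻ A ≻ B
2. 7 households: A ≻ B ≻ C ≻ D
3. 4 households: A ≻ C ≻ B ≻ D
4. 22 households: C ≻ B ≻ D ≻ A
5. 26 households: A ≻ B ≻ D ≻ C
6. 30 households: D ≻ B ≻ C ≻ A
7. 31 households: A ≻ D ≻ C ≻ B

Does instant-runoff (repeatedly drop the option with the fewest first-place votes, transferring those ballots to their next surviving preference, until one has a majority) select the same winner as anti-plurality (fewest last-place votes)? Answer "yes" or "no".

yes

Instant-runoff — R1 B 0, C 22, D 58, A 68 (B out); R2 C 22, D 58, A 68 (C out); R3 D 80, A 68 (D winner). Winner: D.
Anti-plurality — last-place votes: B 59, C 26, D 11, A 52. Winner: D.
The two methods agree.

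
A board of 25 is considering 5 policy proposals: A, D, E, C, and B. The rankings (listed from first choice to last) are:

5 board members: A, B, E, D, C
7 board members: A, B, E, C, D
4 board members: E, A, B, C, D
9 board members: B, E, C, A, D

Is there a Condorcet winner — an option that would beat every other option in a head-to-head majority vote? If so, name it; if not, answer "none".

Checking pairwise contests:
E beats A 13–12.
A beats D 25–0.
B beats E 21–4.
A beats C 16–9.
A beats B 16–9.
Every option loses at least one head-to-head, so there is no Condorcet winner.

none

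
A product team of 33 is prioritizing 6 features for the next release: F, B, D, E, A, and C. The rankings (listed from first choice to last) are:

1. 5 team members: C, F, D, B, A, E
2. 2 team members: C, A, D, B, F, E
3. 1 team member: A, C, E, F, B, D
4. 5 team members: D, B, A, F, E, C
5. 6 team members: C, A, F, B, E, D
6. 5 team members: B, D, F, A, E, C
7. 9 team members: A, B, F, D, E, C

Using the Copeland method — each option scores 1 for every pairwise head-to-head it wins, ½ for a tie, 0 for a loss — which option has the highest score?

A

F: beats D, E, and C; loses to B and A → score 3.
B: beats F, D, E, and C; loses to A → score 4.
D: beats E and C; loses to F, B, and A → score 2.
E: beats C; loses to F, B, D, and A → score 1.
A: beats F, B, D, E, and C → score 5.
C: loses to F, B, D, E, and A → score 0.
A has the best pairwise record.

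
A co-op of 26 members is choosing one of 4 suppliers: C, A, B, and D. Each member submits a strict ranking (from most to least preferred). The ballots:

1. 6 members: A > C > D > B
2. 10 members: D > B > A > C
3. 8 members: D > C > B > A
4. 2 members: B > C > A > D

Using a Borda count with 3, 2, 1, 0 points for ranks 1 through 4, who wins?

D

C: 6·2 + 10·0 + 8·2 + 2·2 = 32
A: 6·3 + 10·1 + 8·0 + 2·1 = 30
B: 6·0 + 10·2 + 8·1 + 2·3 = 34
D: 6·1 + 10·3 + 8·3 + 2·0 = 60
D has the highest Borda score (60).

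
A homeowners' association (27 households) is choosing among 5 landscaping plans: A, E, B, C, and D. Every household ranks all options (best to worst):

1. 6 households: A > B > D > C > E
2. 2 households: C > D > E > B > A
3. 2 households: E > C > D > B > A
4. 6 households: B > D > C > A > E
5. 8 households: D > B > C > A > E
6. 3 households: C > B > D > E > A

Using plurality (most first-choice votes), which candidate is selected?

D

First-place votes: A 6, E 2, B 6, C 5, D 8.
D has the most first-place votes.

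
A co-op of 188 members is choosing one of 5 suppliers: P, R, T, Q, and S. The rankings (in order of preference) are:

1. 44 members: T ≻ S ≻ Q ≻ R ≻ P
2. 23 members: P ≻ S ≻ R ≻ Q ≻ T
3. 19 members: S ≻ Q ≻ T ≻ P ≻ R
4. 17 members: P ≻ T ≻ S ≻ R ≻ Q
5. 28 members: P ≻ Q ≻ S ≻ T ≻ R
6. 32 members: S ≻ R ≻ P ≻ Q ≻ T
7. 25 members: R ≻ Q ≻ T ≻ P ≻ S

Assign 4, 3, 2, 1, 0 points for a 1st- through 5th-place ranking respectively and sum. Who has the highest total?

S

P: 44·0 + 23·4 + 19·1 + 17·4 + 28·4 + 32·2 + 25·1 = 380
R: 44·1 + 23·2 + 19·0 + 17·1 + 28·0 + 32·3 + 25·4 = 303
T: 44·4 + 23·0 + 19·2 + 17·3 + 28·1 + 32·0 + 25·2 = 343
Q: 44·2 + 23·1 + 19·3 + 17·0 + 28·3 + 32·1 + 25·3 = 359
S: 44·3 + 23·3 + 19·4 + 17·2 + 28·2 + 32·4 + 25·0 = 495
S has the highest Borda score (495).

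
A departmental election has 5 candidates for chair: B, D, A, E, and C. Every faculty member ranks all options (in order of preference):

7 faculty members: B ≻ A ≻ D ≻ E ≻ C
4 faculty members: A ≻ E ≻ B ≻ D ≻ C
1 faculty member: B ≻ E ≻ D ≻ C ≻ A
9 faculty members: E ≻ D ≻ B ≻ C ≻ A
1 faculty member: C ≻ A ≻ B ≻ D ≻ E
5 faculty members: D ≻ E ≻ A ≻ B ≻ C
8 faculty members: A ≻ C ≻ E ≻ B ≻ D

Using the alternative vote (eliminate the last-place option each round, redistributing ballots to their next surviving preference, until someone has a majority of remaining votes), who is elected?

A

Round 1: B 8, D 5, A 12, E 9, C 1. Eliminate C.
Round 2: B 8, D 5, A 13, E 9. Eliminate D.
Round 3: B 8, A 13, E 14. Eliminate B.
Round 4: A 20, E 15. A has a majority.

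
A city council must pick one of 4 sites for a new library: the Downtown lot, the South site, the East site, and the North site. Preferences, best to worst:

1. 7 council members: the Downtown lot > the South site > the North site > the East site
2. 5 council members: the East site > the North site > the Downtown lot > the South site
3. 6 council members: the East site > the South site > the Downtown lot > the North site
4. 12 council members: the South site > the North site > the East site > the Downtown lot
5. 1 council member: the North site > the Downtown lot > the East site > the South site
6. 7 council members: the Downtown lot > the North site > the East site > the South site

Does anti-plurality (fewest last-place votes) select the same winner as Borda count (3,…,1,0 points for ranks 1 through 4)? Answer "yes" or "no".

Anti-plurality — last-place votes: the Downtown lot 12, the South site 13, the East site 7, the North site 6. Winner: the North site.
Borda — scores: the Downtown lot 55, the South site 62, the East site 53, the North site 58. Winner: the South site.
The two methods disagree.

no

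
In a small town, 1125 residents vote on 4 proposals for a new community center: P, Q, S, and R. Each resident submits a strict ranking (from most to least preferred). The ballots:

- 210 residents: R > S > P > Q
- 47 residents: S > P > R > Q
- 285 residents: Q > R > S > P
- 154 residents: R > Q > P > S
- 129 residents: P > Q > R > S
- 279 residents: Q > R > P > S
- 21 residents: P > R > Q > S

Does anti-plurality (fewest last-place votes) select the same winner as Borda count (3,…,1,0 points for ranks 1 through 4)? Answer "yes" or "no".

Anti-plurality — last-place votes: P 285, Q 257, S 583, R 0. Winner: R.
Borda — scores: P 1187, Q 2279, S 846, R 2438. Winner: R.
The two methods agree.

yes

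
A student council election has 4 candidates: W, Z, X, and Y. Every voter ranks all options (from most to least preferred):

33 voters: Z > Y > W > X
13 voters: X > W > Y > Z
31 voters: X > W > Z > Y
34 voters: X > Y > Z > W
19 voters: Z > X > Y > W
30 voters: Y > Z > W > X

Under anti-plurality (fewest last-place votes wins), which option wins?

Z

Last-place votes: W 53, Z 13, X 63, Y 31.
Z is ranked last by the fewest voters, so Z wins.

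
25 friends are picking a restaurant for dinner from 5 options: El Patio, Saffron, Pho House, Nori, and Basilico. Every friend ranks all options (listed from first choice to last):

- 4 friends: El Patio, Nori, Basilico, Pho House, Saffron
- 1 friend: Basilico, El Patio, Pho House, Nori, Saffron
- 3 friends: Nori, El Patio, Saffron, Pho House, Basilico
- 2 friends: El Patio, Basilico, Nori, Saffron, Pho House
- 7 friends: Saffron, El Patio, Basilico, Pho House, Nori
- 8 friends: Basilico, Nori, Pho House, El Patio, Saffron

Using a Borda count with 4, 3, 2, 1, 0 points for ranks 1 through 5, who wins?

El Patio: 4·4 + 1·3 + 3·3 + 2·4 + 7·3 + 8·1 = 65
Saffron: 4·0 + 1·0 + 3·2 + 2·1 + 7·4 + 8·0 = 36
Pho House: 4·1 + 1·2 + 3·1 + 2·0 + 7·1 + 8·2 = 32
Nori: 4·3 + 1·1 + 3·4 + 2·2 + 7·0 + 8·3 = 53
Basilico: 4·2 + 1·4 + 3·0 + 2·3 + 7·2 + 8·4 = 64
El Patio has the highest Borda score (65).

El Patio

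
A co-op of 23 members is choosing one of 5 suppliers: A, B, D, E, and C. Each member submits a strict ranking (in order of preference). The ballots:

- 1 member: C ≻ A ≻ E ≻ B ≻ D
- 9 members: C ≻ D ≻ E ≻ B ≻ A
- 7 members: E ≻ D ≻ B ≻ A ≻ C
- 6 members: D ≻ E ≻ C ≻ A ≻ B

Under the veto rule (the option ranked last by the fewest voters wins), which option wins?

Last-place votes: A 9, B 6, D 1, E 0, C 7.
E is ranked last by the fewest voters, so E wins.

E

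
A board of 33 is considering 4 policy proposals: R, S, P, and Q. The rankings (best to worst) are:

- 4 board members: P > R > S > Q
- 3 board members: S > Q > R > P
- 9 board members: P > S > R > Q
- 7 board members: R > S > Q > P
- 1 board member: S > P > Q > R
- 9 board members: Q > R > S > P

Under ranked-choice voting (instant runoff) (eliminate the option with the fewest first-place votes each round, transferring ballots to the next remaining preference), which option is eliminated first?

Round 1: R 7, S 4, P 13, Q 9. Eliminate S.

S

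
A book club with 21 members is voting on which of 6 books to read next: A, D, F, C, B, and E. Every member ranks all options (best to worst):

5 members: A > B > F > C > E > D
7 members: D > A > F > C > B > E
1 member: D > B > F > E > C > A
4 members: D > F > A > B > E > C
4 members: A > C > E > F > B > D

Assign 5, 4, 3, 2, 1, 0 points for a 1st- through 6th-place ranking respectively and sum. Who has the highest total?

A: 5·5 + 7·4 + 1·0 + 4·3 + 4·5 = 85
D: 5·0 + 7·5 + 1·5 + 4·5 + 4·0 = 60
F: 5·3 + 7·3 + 1·3 + 4·4 + 4·2 = 63
C: 5·2 + 7·2 + 1·1 + 4·0 + 4·4 = 41
B: 5·4 + 7·1 + 1·4 + 4·2 + 4·1 = 43
E: 5·1 + 7·0 + 1·2 + 4·1 + 4·3 = 23
A has the highest Borda score (85).

A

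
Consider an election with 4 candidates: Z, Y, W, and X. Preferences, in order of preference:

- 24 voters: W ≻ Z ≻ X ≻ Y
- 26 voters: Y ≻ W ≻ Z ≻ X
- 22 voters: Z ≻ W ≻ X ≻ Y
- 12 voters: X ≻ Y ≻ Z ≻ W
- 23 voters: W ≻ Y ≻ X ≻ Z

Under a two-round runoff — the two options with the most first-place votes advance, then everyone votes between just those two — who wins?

Round 1 first-place votes: Z 22, Y 26, W 47, X 12.
W and Y advance.
Runoff: W is preferred to Y by 69 voters; Y by 38.
W wins the runoff.

W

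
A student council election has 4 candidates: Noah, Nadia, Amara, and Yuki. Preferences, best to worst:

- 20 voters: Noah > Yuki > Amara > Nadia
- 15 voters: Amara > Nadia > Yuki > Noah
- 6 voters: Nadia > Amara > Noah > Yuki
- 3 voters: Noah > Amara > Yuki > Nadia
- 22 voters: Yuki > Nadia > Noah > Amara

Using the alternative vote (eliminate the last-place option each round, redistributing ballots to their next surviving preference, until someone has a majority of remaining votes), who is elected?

Round 1: Noah 23, Nadia 6, Amara 15, Yuki 22. Eliminate Nadia.
Round 2: Noah 23, Amara 21, Yuki 22. Eliminate Amara.
Round 3: Noah 29, Yuki 37. Yuki has a majority.

Yuki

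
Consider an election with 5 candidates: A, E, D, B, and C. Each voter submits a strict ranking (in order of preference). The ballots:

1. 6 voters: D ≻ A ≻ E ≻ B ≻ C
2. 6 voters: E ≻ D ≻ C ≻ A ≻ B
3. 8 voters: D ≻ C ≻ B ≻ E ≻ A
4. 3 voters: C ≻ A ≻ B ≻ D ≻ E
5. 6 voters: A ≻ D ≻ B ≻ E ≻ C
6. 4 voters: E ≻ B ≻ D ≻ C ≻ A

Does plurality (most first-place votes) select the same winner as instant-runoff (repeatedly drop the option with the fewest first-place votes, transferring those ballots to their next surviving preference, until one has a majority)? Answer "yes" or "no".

Plurality — first-place votes: A 6, E 10, D 14, B 0, C 3. Winner: D.
Instant-runoff — R1 A 6, E 10, D 14, B 0, C 3 (B out); R2 A 6, E 10, D 14, C 3 (C out); R3 A 9, E 10, D 14 (A out); R4 E 10, D 23 (D winner). Winner: D.
The two methods agree.

yes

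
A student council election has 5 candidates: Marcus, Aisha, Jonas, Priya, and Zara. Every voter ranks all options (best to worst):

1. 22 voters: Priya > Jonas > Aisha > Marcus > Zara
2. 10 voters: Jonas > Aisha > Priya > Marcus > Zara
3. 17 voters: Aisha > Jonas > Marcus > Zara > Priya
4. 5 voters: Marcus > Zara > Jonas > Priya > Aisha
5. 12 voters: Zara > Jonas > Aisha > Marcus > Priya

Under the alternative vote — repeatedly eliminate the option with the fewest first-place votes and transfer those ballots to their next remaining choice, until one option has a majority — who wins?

Aisha

Round 1: Marcus 5, Aisha 17, Jonas 10, Priya 22, Zara 12. Eliminate Marcus.
Round 2: Aisha 17, Jonas 10, Priya 22, Zara 17. Eliminate Jonas.
Round 3: Aisha 27, Priya 22, Zara 17. Eliminate Zara.
Round 4: Aisha 39, Priya 27. Aisha has a majority.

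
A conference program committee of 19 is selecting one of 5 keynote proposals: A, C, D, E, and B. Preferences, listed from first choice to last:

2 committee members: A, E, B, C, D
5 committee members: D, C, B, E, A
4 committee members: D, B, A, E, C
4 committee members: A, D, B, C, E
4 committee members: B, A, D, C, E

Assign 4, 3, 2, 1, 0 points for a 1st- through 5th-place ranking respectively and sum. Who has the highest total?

A: 2·4 + 5·0 + 4·2 + 4·4 + 4·3 = 44
C: 2·1 + 5·3 + 4·0 + 4·1 + 4·1 = 25
D: 2·0 + 5·4 + 4·4 + 4·3 + 4·2 = 56
E: 2·3 + 5·1 + 4·1 + 4·0 + 4·0 = 15
B: 2·2 + 5·2 + 4·3 + 4·2 + 4·4 = 50
D has the highest Borda score (56).

D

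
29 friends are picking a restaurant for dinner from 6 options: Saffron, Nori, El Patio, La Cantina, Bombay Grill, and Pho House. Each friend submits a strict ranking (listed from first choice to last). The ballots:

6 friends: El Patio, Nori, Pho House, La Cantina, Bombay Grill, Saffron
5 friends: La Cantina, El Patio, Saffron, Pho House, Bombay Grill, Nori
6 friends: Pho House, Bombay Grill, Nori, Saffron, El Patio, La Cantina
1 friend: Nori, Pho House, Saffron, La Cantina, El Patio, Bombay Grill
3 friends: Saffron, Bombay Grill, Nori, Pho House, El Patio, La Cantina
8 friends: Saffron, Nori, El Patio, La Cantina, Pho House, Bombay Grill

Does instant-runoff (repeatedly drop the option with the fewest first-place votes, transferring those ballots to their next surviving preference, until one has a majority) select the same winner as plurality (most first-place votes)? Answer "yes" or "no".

Instant-runoff — R1 Saffron 11, Nori 1, El Patio 6, La Cantina 5, Bombay Grill 0, Pho House 6 (Bombay Grill out); R2 Saffron 11, Nori 1, El Patio 6, La Cantina 5, Pho House 6 (Nori out); R3 Saffron 11, El Patio 6, La Cantina 5, Pho House 7 (La Cantina out); R4 Saffron 11, El Patio 11, Pho House 7 (Pho House out); R5 Saffron 18, El Patio 11 (Saffron winner). Winner: Saffron.
Plurality — first-place votes: Saffron 11, Nori 1, El Patio 6, La Cantina 5, Bombay Grill 0, Pho House 6. Winner: Saffron.
The two methods agree.

yes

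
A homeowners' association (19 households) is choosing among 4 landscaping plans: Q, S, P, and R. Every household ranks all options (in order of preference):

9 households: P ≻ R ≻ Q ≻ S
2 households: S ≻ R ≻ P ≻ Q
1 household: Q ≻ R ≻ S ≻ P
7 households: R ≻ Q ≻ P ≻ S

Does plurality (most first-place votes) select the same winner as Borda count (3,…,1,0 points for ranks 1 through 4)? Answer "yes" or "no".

Plurality — first-place votes: Q 1, S 2, P 9, R 7. Winner: P.
Borda — scores: Q 26, S 7, P 36, R 45. Winner: R.
The two methods disagree.

no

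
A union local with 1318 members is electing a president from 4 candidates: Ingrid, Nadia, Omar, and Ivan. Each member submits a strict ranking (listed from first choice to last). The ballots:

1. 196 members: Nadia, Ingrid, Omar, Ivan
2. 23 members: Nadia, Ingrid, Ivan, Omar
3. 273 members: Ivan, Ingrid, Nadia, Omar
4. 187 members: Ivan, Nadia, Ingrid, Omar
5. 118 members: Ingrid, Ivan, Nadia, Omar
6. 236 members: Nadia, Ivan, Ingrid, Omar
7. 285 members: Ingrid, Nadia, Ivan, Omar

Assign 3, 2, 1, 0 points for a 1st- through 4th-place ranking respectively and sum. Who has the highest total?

Nadia

Ingrid: 196·2 + 23·2 + 273·2 + 187·1 + 118·3 + 236·1 + 285·3 = 2616
Nadia: 196·3 + 23·3 + 273·1 + 187·2 + 118·1 + 236·3 + 285·2 = 2700
Omar: 196·1 + 23·0 + 273·0 + 187·0 + 118·0 + 236·0 + 285·0 = 196
Ivan: 196·0 + 23·1 + 273·3 + 187·3 + 118·2 + 236·2 + 285·1 = 2396
Nadia has the highest Borda score (2700).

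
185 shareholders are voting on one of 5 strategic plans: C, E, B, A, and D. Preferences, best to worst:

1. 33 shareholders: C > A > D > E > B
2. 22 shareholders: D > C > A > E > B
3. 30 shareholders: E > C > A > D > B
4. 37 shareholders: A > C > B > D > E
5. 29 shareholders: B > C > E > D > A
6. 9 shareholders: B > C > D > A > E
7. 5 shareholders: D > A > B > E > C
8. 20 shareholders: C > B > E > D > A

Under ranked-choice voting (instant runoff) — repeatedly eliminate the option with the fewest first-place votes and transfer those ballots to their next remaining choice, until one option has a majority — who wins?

C

Round 1: C 53, E 30, B 38, A 37, D 27. Eliminate D.
Round 2: C 75, E 30, B 38, A 42. Eliminate E.
Round 3: C 105, B 38, A 42. C has a majority.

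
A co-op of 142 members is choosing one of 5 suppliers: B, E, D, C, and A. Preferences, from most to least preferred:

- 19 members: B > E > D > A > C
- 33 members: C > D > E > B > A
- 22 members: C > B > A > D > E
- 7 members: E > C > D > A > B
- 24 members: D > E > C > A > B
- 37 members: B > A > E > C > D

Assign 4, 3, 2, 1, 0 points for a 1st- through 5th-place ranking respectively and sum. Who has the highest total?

B: 19·4 + 33·1 + 22·3 + 7·0 + 24·0 + 37·4 = 323
E: 19·3 + 33·2 + 22·0 + 7·4 + 24·3 + 37·2 = 297
D: 19·2 + 33·3 + 22·1 + 7·2 + 24·4 + 37·0 = 269
C: 19·0 + 33·4 + 22·4 + 7·3 + 24·2 + 37·1 = 326
A: 19·1 + 33·0 + 22·2 + 7·1 + 24·1 + 37·3 = 205
C has the highest Borda score (326).

C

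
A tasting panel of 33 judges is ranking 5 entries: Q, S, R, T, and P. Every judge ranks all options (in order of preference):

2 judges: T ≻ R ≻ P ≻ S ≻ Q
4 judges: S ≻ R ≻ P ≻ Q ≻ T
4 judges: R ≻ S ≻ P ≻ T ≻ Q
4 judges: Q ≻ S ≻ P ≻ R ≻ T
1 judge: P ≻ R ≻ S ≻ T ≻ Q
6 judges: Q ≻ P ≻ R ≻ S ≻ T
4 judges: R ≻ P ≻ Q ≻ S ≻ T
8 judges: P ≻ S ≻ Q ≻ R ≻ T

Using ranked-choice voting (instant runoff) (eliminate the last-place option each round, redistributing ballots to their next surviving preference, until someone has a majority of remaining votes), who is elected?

Q

Round 1: Q 10, S 4, R 8, T 2, P 9. Eliminate T.
Round 2: Q 10, S 4, R 10, P 9. Eliminate S.
Round 3: Q 10, R 14, P 9. Eliminate P.
Round 4: Q 18, R 15. Q has a majority.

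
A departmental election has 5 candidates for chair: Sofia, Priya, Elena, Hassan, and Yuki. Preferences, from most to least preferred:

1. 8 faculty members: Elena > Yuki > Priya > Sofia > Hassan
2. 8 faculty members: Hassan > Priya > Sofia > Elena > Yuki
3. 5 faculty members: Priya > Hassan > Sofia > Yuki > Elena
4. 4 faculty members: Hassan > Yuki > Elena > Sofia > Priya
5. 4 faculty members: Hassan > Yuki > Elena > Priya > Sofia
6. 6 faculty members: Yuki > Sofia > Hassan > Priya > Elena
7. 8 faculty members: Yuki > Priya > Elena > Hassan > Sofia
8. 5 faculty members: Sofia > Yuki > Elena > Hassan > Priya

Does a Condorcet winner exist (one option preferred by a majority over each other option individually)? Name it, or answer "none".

Yuki

Yuki vs Sofia: 30–18 for Yuki.
Yuki vs Priya: 35–13 for Yuki.
Yuki vs Elena: 32–16 for Yuki.
Yuki vs Hassan: 27–21 for Yuki.
Yuki beats every other option head-to-head.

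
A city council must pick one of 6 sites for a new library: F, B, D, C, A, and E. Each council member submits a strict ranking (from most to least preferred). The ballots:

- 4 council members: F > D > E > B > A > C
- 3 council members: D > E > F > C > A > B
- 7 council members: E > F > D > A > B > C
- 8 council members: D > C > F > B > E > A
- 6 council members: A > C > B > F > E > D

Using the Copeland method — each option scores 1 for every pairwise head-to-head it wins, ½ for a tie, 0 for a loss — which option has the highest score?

F: beats B, D, A, and E; ties C → score 4.5.
B: ties E; loses to F, D, C, and A → score 0.5.
D: beats B, C, A, and E; loses to F → score 4.
C: beats B; ties F and E; loses to D and A → score 2.
A: beats B and C; loses to F, D, and E → score 2.
E: beats A; ties B and C; loses to F and D → score 2.
F has the best pairwise record.

F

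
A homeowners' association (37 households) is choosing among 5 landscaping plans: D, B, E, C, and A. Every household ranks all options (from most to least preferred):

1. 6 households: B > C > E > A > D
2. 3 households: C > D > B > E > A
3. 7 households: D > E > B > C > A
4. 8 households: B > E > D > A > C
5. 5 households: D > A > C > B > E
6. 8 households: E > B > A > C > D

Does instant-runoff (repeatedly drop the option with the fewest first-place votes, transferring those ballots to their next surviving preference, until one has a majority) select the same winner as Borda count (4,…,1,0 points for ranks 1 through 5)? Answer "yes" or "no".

Instant-runoff — R1 D 12, B 14, E 8, C 3, A 0 (A out); R2 D 12, B 14, E 8, C 3 (C out); R3 D 15, B 14, E 8 (E out); R4 D 15, B 22 (B winner). Winner: B.
Borda — scores: D 73, B 105, E 92, C 55, A 45. Winner: B.
The two methods agree.

yes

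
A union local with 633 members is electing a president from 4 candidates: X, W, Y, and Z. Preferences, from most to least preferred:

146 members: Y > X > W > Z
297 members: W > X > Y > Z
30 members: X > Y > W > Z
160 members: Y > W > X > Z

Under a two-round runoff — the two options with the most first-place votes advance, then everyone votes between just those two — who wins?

Round 1 first-place votes: X 30, W 297, Y 306, Z 0.
Y and W advance.
Runoff: Y is preferred to W by 336 voters; W by 297.
Y wins the runoff.

Y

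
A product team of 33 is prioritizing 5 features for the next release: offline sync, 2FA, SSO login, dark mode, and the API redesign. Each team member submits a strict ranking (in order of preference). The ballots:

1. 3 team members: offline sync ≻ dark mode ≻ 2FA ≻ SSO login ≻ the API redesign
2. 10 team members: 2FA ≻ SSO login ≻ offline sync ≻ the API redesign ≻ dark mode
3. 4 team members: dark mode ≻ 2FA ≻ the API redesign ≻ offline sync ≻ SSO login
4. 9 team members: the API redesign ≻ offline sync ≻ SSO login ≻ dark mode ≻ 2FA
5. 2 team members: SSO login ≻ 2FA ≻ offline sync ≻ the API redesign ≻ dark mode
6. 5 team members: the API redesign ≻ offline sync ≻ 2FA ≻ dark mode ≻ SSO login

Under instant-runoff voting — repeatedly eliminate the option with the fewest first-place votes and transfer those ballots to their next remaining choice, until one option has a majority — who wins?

Round 1: offline sync 3, 2FA 10, SSO login 2, dark mode 4, the API redesign 14. Eliminate SSO login.
Round 2: offline sync 3, 2FA 12, dark mode 4, the API redesign 14. Eliminate offline sync.
Round 3: 2FA 12, dark mode 7, the API redesign 14. Eliminate dark mode.
Round 4: 2FA 19, the API redesign 14. 2FA has a majority.

2FA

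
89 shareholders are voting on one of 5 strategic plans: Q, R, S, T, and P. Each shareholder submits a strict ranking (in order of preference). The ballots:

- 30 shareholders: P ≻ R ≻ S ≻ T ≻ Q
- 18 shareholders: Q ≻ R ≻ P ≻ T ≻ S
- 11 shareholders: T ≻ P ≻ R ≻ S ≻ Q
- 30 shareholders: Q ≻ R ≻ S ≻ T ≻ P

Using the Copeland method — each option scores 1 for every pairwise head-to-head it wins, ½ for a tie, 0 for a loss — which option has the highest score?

Q: beats R, S, T, and P → score 4.
R: beats S, T, and P; loses to Q → score 3.
S: beats T; loses to Q, R, and P → score 1.
T: loses to Q, R, S, and P → score 0.
P: beats S and T; loses to Q and R → score 2.
Q has the best pairwise record.

Q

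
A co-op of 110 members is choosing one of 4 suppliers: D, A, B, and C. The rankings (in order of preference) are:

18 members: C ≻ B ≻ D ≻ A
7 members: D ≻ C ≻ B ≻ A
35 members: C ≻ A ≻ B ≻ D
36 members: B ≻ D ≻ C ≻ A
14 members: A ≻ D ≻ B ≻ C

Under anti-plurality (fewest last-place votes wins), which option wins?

B

Last-place votes: D 35, A 61, B 0, C 14.
B is ranked last by the fewest voters, so B wins.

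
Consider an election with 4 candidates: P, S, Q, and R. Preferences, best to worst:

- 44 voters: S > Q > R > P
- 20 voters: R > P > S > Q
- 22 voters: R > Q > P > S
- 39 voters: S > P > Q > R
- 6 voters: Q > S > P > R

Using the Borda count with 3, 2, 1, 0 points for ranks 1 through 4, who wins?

P: 44·0 + 20·2 + 22·1 + 39·2 + 6·1 = 146
S: 44·3 + 20·1 + 22·0 + 39·3 + 6·2 = 281
Q: 44·2 + 20·0 + 22·2 + 39·1 + 6·3 = 189
R: 44·1 + 20·3 + 22·3 + 39·0 + 6·0 = 170
S has the highest Borda score (281).

S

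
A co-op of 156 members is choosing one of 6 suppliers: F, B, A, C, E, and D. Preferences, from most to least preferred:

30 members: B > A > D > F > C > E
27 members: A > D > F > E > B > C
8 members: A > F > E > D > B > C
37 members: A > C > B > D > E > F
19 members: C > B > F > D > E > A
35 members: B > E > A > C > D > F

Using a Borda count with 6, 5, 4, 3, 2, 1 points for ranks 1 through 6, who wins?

A

F: 30·3 + 27·4 + 8·5 + 37·1 + 19·4 + 35·1 = 386
B: 30·6 + 27·2 + 8·2 + 37·4 + 19·5 + 35·6 = 703
A: 30·5 + 27·6 + 8·6 + 37·6 + 19·1 + 35·4 = 741
C: 30·2 + 27·1 + 8·1 + 37·5 + 19·6 + 35·3 = 499
E: 30·1 + 27·3 + 8·4 + 37·2 + 19·2 + 35·5 = 430
D: 30·4 + 27·5 + 8·3 + 37·3 + 19·3 + 35·2 = 517
A has the highest Borda score (741).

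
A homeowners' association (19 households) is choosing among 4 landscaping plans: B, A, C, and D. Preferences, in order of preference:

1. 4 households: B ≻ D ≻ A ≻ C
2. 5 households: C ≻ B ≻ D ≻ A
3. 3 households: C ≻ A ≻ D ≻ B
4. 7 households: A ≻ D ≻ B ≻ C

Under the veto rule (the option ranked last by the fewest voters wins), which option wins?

Last-place votes: B 3, A 5, C 11, D 0.
D is ranked last by the fewest voters, so D wins.

D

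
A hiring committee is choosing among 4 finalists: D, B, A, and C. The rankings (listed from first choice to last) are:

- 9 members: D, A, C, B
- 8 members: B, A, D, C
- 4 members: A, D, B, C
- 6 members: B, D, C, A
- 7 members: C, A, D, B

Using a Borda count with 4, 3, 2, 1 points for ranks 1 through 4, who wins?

D

D: 9·4 + 8·2 + 4·3 + 6·3 + 7·2 = 96
B: 9·1 + 8·4 + 4·2 + 6·4 + 7·1 = 80
A: 9·3 + 8·3 + 4·4 + 6·1 + 7·3 = 94
C: 9·2 + 8·1 + 4·1 + 6·2 + 7·4 = 70
D has the highest Borda score (96).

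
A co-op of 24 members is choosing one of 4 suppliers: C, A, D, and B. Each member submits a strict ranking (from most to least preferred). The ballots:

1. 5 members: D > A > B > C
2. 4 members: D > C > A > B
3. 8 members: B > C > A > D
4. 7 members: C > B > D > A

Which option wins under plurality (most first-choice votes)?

D

First-place votes: C 7, A 0, D 9, B 8.
D has the most first-place votes.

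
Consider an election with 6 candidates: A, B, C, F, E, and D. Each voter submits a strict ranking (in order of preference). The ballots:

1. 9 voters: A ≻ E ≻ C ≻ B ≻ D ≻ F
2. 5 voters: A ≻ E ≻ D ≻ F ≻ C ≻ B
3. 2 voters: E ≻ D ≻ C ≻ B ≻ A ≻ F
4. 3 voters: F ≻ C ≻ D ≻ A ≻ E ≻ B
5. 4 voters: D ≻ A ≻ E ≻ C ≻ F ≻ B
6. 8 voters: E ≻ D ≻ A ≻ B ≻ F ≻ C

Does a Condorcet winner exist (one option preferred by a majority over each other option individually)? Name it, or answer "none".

Checking pairwise contests:
D beats A 17–14.
A beats B 29–2.
A beats C 26–5.
A beats F 28–3.
A beats E 21–10.
E beats D 24–7.
Every option loses at least one head-to-head, so there is no Condorcet winner.

none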